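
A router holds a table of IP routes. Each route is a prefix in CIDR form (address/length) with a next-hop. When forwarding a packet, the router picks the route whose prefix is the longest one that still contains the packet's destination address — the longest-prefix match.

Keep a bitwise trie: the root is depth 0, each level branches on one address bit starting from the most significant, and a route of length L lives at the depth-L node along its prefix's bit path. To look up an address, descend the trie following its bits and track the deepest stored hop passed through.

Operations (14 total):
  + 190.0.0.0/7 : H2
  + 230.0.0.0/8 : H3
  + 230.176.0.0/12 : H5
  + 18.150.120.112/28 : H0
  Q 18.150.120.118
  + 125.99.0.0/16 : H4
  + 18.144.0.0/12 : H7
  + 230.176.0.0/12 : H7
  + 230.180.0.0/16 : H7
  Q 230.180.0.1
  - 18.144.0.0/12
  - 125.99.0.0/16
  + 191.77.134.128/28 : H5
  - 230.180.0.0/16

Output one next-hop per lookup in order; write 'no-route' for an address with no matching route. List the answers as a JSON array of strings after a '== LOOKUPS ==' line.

Process each operation:
  add 190.0.0.0/7 -> H2 at depth 7
  add 230.0.0.0/8 -> H3 at depth 8
  add 230.176.0.0/12 -> H5 at depth 12
  add 18.150.120.112/28 -> H0 at depth 28
  lookup 18.150.120.118: bits 0001001010010110011110000111 walk d0:-→d1:-→d2:-→d3:-→d4:-→d5:-→d6:-→d7:-→d8:-→d9:-→d10:-→d11:-→d12:-→d13:-→d14:-→d15:-→d16:-→d17:-→d18:-→d19:-→d20:-→d21:-→d22:-→d23:-→d24:-→d25:-→d26:-→d27:-→d28:H0 -> H0
  add 125.99.0.0/16 -> H4 at depth 16
  add 18.144.0.0/12 -> H7 at depth 12
  add 230.176.0.0/12 -> H7 at depth 12
  add 230.180.0.0/16 -> H7 at depth 16
  lookup 230.180.0.1: bits 1110011010110100 walk d0:-→d1:-→d2:-→d3:-→d4:-→d5:-→d6:-→d7:-→d8:H3→d9:-→d10:-→d11:-→d12:H7→d13:-→d14:-→d15:-→d16:H7 -> H7
  - 18.144.0.0/12 clear@12
  - 125.99.0.0/16 clear@16
  add 191.77.134.128/28 -> H5 at depth 28
  - 230.180.0.0/16 clear@16

== LOOKUPS ==
["H0","H7"]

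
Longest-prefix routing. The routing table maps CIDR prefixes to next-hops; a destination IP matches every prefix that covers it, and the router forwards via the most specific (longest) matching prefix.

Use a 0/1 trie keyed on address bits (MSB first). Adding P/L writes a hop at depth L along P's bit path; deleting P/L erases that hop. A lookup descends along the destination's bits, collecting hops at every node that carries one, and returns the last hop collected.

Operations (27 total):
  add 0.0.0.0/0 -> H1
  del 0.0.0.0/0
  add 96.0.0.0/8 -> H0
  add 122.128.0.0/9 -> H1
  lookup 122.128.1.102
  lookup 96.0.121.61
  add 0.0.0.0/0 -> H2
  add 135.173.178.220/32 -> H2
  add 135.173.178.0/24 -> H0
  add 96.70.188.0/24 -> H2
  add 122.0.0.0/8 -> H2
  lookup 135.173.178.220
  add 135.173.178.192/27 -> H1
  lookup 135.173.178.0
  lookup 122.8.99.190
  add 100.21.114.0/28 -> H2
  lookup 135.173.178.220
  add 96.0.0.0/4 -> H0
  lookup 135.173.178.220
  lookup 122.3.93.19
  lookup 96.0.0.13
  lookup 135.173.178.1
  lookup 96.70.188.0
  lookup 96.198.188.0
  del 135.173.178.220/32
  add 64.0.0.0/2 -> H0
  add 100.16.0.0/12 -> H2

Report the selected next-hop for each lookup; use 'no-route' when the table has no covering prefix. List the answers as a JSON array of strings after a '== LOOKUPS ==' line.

Apply in order:
  + 0.0.0.0/0 (H1) depth=0
  del 0.0.0.0/0 (clear depth 0)
  + 96.0.0.0/8 (H0) depth=8
  + 122.128.0.0/9 (H1) depth=9
  Q 122.128.1.102: descend 011110101 ; hops seen [H1] ; pick H1
  Q 96.0.121.61: descend 01100000 ; hops seen [H0] ; pick H0
  + 0.0.0.0/0 (H2) depth=0
  + 135.173.178.220/32 (H2) depth=32
  + 135.173.178.0/24 (H0) depth=24
  + 96.70.188.0/24 (H2) depth=24
  + 122.0.0.0/8 (H2) depth=8
  Q 135.173.178.220: descend 10000111101011011011001011011100 ; hops seen [H2,H0,H2] ; pick H2
  + 135.173.178.192/27 (H1) depth=27
  Q 135.173.178.0: descend 100001111010110110110010 ; hops seen [H2,H0] ; pick H0
  Q 122.8.99.190: descend 01111010 ; hops seen [H2,H2] ; pick H2
  + 100.21.114.0/28 (H2) depth=28
  Q 135.173.178.220: descend 10000111101011011011001011011100 ; hops seen [H2,H0,H1,H2] ; pick H2
  + 96.0.0.0/4 (H0) depth=4
  Q 135.173.178.220: descend 10000111101011011011001011011100 ; hops seen [H2,H0,H1,H2] ; pick H2
  Q 122.3.93.19: descend 01111010 ; hops seen [H2,H2] ; pick H2
  Q 96.0.0.13: descend 011000000 ; hops seen [H2,H0,H0] ; pick H0
  Q 135.173.178.1: descend 100001111010110110110010 ; hops seen [H2,H0] ; pick H0
  Q 96.70.188.0: descend 011000000100011010111100 ; hops seen [H2,H0,H0,H2] ; pick H2
  Q 96.198.188.0: descend 01100000 ; hops seen [H2,H0,H0] ; pick H0
  del 135.173.178.220/32 (clear depth 32)
  + 64.0.0.0/2 (H0) depth=2
  + 100.16.0.0/12 (H2) depth=12

== LOOKUPS ==
["H1","H0","H2","H0","H2","H2","H2","H2","H0","H0","H2","H0"]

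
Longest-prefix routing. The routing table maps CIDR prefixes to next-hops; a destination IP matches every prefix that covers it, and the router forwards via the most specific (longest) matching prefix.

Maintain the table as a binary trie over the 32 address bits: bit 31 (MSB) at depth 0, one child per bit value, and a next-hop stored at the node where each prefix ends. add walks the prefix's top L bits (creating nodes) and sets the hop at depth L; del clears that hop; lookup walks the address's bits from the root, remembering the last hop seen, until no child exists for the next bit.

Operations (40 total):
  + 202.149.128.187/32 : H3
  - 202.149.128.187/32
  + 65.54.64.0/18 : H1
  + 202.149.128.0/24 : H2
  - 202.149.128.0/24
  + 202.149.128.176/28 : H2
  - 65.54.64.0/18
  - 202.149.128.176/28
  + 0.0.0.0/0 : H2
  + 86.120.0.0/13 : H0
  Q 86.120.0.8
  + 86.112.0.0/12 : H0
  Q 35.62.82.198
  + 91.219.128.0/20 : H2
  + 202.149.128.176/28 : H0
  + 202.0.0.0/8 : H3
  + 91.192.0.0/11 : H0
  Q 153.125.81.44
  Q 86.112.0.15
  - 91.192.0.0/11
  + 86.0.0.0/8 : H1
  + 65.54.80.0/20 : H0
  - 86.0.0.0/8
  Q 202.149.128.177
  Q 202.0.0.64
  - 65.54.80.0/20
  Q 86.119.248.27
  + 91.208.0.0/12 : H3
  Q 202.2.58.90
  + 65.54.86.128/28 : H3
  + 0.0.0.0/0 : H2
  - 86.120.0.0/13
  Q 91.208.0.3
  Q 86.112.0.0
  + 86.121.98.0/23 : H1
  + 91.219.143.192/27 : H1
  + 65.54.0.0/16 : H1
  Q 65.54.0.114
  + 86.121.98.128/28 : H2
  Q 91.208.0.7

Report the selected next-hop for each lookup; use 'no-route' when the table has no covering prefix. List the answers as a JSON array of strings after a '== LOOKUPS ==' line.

Trace:
  add 202.149.128.187/32 -> H3 at depth 32
  - 202.149.128.187/32 clear@32
  add 65.54.64.0/18 -> H1 at depth 18
  add 202.149.128.0/24 -> H2 at depth 24
  - 202.149.128.0/24 clear@24
  add 202.149.128.176/28 -> H2 at depth 28
  - 65.54.64.0/18 clear@18
  - 202.149.128.176/28 clear@28
  add 0.0.0.0/0 -> H2 at depth 0
  add 86.120.0.0/13 -> H0 at depth 13
  lookup 86.120.0.8: bits 0101011001111 walk d0:H2→d1:-→d2:-→d3:-→d4:-→d5:-→d6:-→d7:-→d8:-→d9:-→d10:-→d11:-→d12:-→d13:H0 -> H0
  add 86.112.0.0/12 -> H0 at depth 12
  lookup 35.62.82.198: bits 0 walk d0:H2→d1:- -> H2
  add 91.219.128.0/20 -> H2 at depth 20
  add 202.149.128.176/28 -> H0 at depth 28
  add 202.0.0.0/8 -> H3 at depth 8
  add 91.192.0.0/11 -> H0 at depth 11
  lookup 153.125.81.44: bits 1 walk d0:H2→d1:- -> H2
  lookup 86.112.0.15: bits 010101100111 walk d0:H2→d1:-→d2:-→d3:-→d4:-→d5:-→d6:-→d7:-→d8:-→d9:-→d10:-→d11:-→d12:H0 -> H0
  - 91.192.0.0/11 clear@11
  add 86.0.0.0/8 -> H1 at depth 8
  add 65.54.80.0/20 -> H0 at depth 20
  - 86.0.0.0/8 clear@8
  lookup 202.149.128.177: bits 1100101010010101100000001011 walk d0:H2→d1:-→d2:-→d3:-→d4:-→d5:-→d6:-→d7:-→d8:H3→d9:-→d10:-→d11:-→d12:-→d13:-→d14:-→d15:-→d16:-→d17:-→d18:-→d19:-→d20:-→d21:-→d22:-→d23:-→d24:-→d25:-→d26:-→d27:-→d28:H0 -> H0
  lookup 202.0.0.64: bits 11001010 walk d0:H2→d1:-→d2:-→d3:-→d4:-→d5:-→d6:-→d7:-→d8:H3 -> H3
  - 65.54.80.0/20 clear@20
  lookup 86.119.248.27: bits 010101100111 walk d0:H2→d1:-→d2:-→d3:-→d4:-→d5:-→d6:-→d7:-→d8:-→d9:-→d10:-→d11:-→d12:H0 -> H0
  add 91.208.0.0/12 -> H3 at depth 12
  lookup 202.2.58.90: bits 11001010 walk d0:H2→d1:-→d2:-→d3:-→d4:-→d5:-→d6:-→d7:-→d8:H3 -> H3
  add 65.54.86.128/28 -> H3 at depth 28
  add 0.0.0.0/0 -> H2 at depth 0
  - 86.120.0.0/13 clear@13
  lookup 91.208.0.3: bits 010110111101 walk d0:H2→d1:-→d2:-→d3:-→d4:-→d5:-→d6:-→d7:-→d8:-→d9:-→d10:-→d11:-→d12:H3 -> H3
  lookup 86.112.0.0: bits 010101100111 walk d0:H2→d1:-→d2:-→d3:-→d4:-→d5:-→d6:-→d7:-→d8:-→d9:-→d10:-→d11:-→d12:H0 -> H0
  add 86.121.98.0/23 -> H1 at depth 23
  add 91.219.143.192/27 -> H1 at depth 27
  add 65.54.0.0/16 -> H1 at depth 16
  lookup 65.54.0.114: bits 01000001001101100 walk d0:H2→d1:-→d2:-→d3:-→d4:-→d5:-→d6:-→d7:-→d8:-→d9:-→d10:-→d11:-→d12:-→d13:-→d14:-→d15:-→d16:H1→d17:- -> H1
  add 86.121.98.128/28 -> H2 at depth 28
  lookup 91.208.0.7: bits 010110111101 walk d0:H2→d1:-→d2:-→d3:-→d4:-→d5:-→d6:-→d7:-→d8:-→d9:-→d10:-→d11:-→d12:H3 -> H3

== LOOKUPS ==
["H0","H2","H2","H0","H0","H3","H0","H3","H3","H0","H1","H3"]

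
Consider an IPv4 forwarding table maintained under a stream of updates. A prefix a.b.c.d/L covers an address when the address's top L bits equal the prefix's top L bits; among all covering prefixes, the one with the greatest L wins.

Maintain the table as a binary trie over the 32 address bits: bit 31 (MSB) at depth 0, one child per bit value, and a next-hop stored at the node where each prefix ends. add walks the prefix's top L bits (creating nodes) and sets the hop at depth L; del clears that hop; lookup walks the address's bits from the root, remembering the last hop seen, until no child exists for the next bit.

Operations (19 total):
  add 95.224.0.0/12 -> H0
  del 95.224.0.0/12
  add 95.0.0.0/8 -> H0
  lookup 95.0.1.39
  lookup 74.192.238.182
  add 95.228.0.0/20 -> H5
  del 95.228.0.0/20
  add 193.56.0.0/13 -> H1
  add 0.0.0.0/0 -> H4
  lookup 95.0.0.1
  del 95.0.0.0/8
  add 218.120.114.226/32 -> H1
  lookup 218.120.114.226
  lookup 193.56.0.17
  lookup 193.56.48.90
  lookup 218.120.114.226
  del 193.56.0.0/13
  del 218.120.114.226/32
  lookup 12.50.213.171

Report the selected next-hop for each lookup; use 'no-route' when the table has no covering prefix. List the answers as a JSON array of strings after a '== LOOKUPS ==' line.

Process each operation:
  + 95.224.0.0/12 (H0) depth=12
  - 95.224.0.0/12 clear@12
  + 95.0.0.0/8 (H0) depth=8
  lookup 95.0.1.39: bits 01011111 walk d0:-→d1:-→d2:-→d3:-→d4:-→d5:-→d6:-→d7:-→d8:H0 -> H0
  lookup 74.192.238.182: bits 010 walk d0:-→d1:-→d2:-→d3:- -> no-route
  + 95.228.0.0/20 (H5) depth=20
  - 95.228.0.0/20 clear@20
  + 193.56.0.0/13 (H1) depth=13
  + 0.0.0.0/0 (H4) depth=0
  lookup 95.0.0.1: bits 01011111 walk d0:H4→d1:-→d2:-→d3:-→d4:-→d5:-→d6:-→d7:-→d8:H0 -> H0
  - 95.0.0.0/8 clear@8
  + 218.120.114.226/32 (H1) depth=32
  lookup 218.120.114.226: bits 11011010011110000111001011100010 walk d0:H4→d1:-→d2:-→d3:-→d4:-→d5:-→d6:-→d7:-→d8:-→d9:-→d10:-→d11:-→d12:-→d13:-→d14:-→d15:-→d16:-→d17:-→d18:-→d19:-→d20:-→d21:-→d22:-→d23:-→d24:-→d25:-→d26:-→d27:-→d28:-→d29:-→d30:-→d31:-→d32:H1 -> H1
  lookup 193.56.0.17: bits 1100000100111 walk d0:H4→d1:-→d2:-→d3:-→d4:-→d5:-→d6:-→d7:-→d8:-→d9:-→d10:-→d11:-→d12:-→d13:H1 -> H1
  lookup 193.56.48.90: bits 1100000100111 walk d0:H4→d1:-→d2:-→d3:-→d4:-→d5:-→d6:-→d7:-→d8:-→d9:-→d10:-→d11:-→d12:-→d13:H1 -> H1
  lookup 218.120.114.226: bits 11011010011110000111001011100010 walk d0:H4→d1:-→d2:-→d3:-→d4:-→d5:-→d6:-→d7:-→d8:-→d9:-→d10:-→d11:-→d12:-→d13:-→d14:-→d15:-→d16:-→d17:-→d18:-→d19:-→d20:-→d21:-→d22:-→d23:-→d24:-→d25:-→d26:-→d27:-→d28:-→d29:-→d30:-→d31:-→d32:H1 -> H1
  - 193.56.0.0/13 clear@13
  - 218.120.114.226/32 clear@32
  lookup 12.50.213.171: bits 0 walk d0:H4→d1:- -> H4

== LOOKUPS ==
["H0","no-route","H0","H1","H1","H1","H1","H4"]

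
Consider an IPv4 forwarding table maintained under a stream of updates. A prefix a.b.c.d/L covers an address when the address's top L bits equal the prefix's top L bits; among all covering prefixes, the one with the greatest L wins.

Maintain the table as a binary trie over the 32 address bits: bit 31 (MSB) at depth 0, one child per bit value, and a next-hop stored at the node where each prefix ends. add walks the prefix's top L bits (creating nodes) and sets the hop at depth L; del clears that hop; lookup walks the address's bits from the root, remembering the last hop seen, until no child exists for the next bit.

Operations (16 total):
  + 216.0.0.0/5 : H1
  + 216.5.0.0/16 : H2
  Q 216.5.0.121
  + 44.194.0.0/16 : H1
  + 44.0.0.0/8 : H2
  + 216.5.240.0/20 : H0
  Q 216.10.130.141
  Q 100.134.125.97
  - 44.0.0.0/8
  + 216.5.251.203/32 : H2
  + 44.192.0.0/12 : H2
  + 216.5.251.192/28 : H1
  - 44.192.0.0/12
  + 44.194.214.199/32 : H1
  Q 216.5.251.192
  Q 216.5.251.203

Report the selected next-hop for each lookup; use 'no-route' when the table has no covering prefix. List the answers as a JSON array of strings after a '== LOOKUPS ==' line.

Apply in order:
  add 216.0.0.0/5 -> H1 at depth 5
  add 216.5.0.0/16 -> H2 at depth 16
  ? 216.5.0.121  path d0:-→d1:-→d2:-→d3:-→d4:-→d5:H1→d6:-→d7:-→d8:-→d9:-→d10:-→d11:-→d12:-→d13:-→d14:-→d15:-→d16:H2  best=H2
  add 44.194.0.0/16 -> H1 at depth 16
  add 44.0.0.0/8 -> H2 at depth 8
  add 216.5.240.0/20 -> H0 at depth 20
  ? 216.10.130.141  path d0:-→d1:-→d2:-→d3:-→d4:-→d5:H1→d6:-→d7:-→d8:-→d9:-→d10:-→d11:-→d12:-  best=H1
  ? 100.134.125.97  path d0:-→d1:-  best=no-route
  del 44.0.0.0/8 (clear depth 8)
  add 216.5.251.203/32 -> H2 at depth 32
  add 44.192.0.0/12 -> H2 at depth 12
  add 216.5.251.192/28 -> H1 at depth 28
  del 44.192.0.0/12 (clear depth 12)
  add 44.194.214.199/32 -> H1 at depth 32
  ? 216.5.251.192  path d0:-→d1:-→d2:-→d3:-→d4:-→d5:H1→d6:-→d7:-→d8:-→d9:-→d10:-→d11:-→d12:-→d13:-→d14:-→d15:-→d16:H2→d17:-→d18:-→d19:-→d20:H0→d21:-→d22:-→d23:-→d24:-→d25:-→d26:-→d27:-→d28:H1  best=H1
  ? 216.5.251.203  path d0:-→d1:-→d2:-→d3:-→d4:-→d5:H1→d6:-→d7:-→d8:-→d9:-→d10:-→d11:-→d12:-→d13:-→d14:-→d15:-→d16:H2→d17:-→d18:-→d19:-→d20:H0→d21:-→d22:-→d23:-→d24:-→d25:-→d26:-→d27:-→d28:H1→d29:-→d30:-→d31:-→d32:H2  best=H2

== LOOKUPS ==
["H2","H1","no-route","H1","H2"]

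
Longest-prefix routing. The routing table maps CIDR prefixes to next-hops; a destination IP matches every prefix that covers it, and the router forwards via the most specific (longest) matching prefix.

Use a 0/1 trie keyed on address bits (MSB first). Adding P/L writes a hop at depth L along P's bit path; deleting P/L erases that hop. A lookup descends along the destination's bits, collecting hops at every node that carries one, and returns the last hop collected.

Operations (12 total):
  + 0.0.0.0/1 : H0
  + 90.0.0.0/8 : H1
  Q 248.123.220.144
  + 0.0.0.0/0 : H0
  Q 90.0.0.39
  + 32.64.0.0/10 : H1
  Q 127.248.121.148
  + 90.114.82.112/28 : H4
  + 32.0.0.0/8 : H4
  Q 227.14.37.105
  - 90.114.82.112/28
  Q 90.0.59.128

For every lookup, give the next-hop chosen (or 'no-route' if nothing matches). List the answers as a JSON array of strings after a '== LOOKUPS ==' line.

Process each operation:
  + 0.0.0.0/1 (H0) depth=1
  + 90.0.0.0/8 (H1) depth=8
  ? 248.123.220.144  path d0:-  best=no-route
  + 0.0.0.0/0 (H0) depth=0
  ? 90.0.0.39  path d0:H0→d1:H0→d2:-→d3:-→d4:-→d5:-→d6:-→d7:-→d8:H1  best=H1
  + 32.64.0.0/10 (H1) depth=10
  ? 127.248.121.148  path d0:H0→d1:H0→d2:-  best=H0
  + 90.114.82.112/28 (H4) depth=28
  + 32.0.0.0/8 (H4) depth=8
  ? 227.14.37.105  path d0:H0  best=H0
  del 90.114.82.112/28 (clear depth 28)
  ? 90.0.59.128  path d0:H0→d1:H0→d2:-→d3:-→d4:-→d5:-→d6:-→d7:-→d8:H1→d9:-  best=H1

== LOOKUPS ==
["no-route","H1","H0","H0","H1"]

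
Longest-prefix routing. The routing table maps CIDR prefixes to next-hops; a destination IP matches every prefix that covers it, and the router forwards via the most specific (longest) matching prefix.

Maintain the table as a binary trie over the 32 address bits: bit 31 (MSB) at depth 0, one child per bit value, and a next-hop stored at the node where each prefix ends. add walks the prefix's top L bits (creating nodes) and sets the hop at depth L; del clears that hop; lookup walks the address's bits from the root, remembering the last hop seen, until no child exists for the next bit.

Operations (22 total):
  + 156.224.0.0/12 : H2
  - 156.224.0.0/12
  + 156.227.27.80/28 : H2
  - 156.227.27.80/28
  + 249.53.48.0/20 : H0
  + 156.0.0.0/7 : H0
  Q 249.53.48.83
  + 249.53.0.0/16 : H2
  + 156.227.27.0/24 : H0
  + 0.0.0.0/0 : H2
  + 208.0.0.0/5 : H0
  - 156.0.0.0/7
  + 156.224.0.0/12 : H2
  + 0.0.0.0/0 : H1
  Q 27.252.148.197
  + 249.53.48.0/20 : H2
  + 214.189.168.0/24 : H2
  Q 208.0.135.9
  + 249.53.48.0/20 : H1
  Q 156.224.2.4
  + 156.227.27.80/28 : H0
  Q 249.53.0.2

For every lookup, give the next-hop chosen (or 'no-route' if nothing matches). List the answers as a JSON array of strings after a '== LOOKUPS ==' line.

Trace:
  + 156.224.0.0/12 (H2) depth=12
  del 156.224.0.0/12 (clear depth 12)
  + 156.227.27.80/28 (H2) depth=28
  del 156.227.27.80/28 (clear depth 28)
  + 249.53.48.0/20 (H0) depth=20
  + 156.0.0.0/7 (H0) depth=7
  Q 249.53.48.83: descend 11111001001101010011 ; hops seen [H0] ; pick H0
  + 249.53.0.0/16 (H2) depth=16
  + 156.227.27.0/24 (H0) depth=24
  + 0.0.0.0/0 (H2) depth=0
  + 208.0.0.0/5 (H0) depth=5
  del 156.0.0.0/7 (clear depth 7)
  + 156.224.0.0/12 (H2) depth=12
  + 0.0.0.0/0 (H1) depth=0
  Q 27.252.148.197: descend ε ; hops seen [H1] ; pick H1
  + 249.53.48.0/20 (H2) depth=20
  + 214.189.168.0/24 (H2) depth=24
  Q 208.0.135.9: descend 11010 ; hops seen [H1,H0] ; pick H0
  + 249.53.48.0/20 (H1) depth=20
  Q 156.224.2.4: descend 10011100111000 ; hops seen [H1,H2] ; pick H2
  + 156.227.27.80/28 (H0) depth=28
  Q 249.53.0.2: descend 111110010011010100 ; hops seen [H1,H2] ; pick H2

== LOOKUPS ==
["H0","H1","H0","H2","H2"]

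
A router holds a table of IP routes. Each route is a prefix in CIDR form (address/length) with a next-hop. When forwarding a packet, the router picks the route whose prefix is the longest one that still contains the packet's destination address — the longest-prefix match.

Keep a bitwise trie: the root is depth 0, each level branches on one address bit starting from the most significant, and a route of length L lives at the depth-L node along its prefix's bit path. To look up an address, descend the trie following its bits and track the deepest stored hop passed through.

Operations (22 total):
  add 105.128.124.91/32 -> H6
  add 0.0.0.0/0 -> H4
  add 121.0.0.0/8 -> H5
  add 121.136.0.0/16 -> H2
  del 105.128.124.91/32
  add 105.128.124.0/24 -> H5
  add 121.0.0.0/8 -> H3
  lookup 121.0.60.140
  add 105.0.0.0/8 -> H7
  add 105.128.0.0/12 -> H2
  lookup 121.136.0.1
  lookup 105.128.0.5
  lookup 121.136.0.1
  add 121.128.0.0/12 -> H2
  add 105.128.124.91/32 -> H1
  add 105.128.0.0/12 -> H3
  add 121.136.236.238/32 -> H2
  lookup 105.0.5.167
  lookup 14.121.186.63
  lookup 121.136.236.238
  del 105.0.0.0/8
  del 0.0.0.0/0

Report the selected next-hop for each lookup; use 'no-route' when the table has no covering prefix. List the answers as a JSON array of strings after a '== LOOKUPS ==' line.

Process each operation:
  add 105.128.124.91/32 -> H6 at depth 32
  add 0.0.0.0/0 -> H4 at depth 0
  add 121.0.0.0/8 -> H5 at depth 8
  add 121.136.0.0/16 -> H2 at depth 16
  - 105.128.124.91/32 clear@32
  add 105.128.124.0/24 -> H5 at depth 24
  add 121.0.0.0/8 -> H3 at depth 8
  ? 121.0.60.140  path d0:H4→d1:-→d2:-→d3:-→d4:-→d5:-→d6:-→d7:-→d8:H3  best=H3
  add 105.0.0.0/8 -> H7 at depth 8
  add 105.128.0.0/12 -> H2 at depth 12
  ? 121.136.0.1  path d0:H4→d1:-→d2:-→d3:-→d4:-→d5:-→d6:-→d7:-→d8:H3→d9:-→d10:-→d11:-→d12:-→d13:-→d14:-→d15:-→d16:H2  best=H2
  ? 105.128.0.5  path d0:H4→d1:-→d2:-→d3:-→d4:-→d5:-→d6:-→d7:-→d8:H7→d9:-→d10:-→d11:-→d12:H2→d13:-→d14:-→d15:-→d16:-→d17:-  best=H2
  ? 121.136.0.1  path d0:H4→d1:-→d2:-→d3:-→d4:-→d5:-→d6:-→d7:-→d8:H3→d9:-→d10:-→d11:-→d12:-→d13:-→d14:-→d15:-→d16:H2  best=H2
  add 121.128.0.0/12 -> H2 at depth 12
  add 105.128.124.91/32 -> H1 at depth 32
  add 105.128.0.0/12 -> H3 at depth 12
  add 121.136.236.238/32 -> H2 at depth 32
  ? 105.0.5.167  path d0:H4→d1:-→d2:-→d3:-→d4:-→d5:-→d6:-→d7:-→d8:H7  best=H7
  ? 14.121.186.63  path d0:H4→d1:-  best=H4
  ? 121.136.236.238  path d0:H4→d1:-→d2:-→d3:-→d4:-→d5:-→d6:-→d7:-→d8:H3→d9:-→d10:-→d11:-→d12:H2→d13:-→d14:-→d15:-→d16:H2→d17:-→d18:-→d19:-→d20:-→d21:-→d22:-→d23:-→d24:-→d25:-→d26:-→d27:-→d28:-→d29:-→d30:-→d31:-→d32:H2  best=H2
  - 105.0.0.0/8 clear@8
  - 0.0.0.0/0 clear@0

== LOOKUPS ==
["H3","H2","H2","H2","H7","H4","H2"]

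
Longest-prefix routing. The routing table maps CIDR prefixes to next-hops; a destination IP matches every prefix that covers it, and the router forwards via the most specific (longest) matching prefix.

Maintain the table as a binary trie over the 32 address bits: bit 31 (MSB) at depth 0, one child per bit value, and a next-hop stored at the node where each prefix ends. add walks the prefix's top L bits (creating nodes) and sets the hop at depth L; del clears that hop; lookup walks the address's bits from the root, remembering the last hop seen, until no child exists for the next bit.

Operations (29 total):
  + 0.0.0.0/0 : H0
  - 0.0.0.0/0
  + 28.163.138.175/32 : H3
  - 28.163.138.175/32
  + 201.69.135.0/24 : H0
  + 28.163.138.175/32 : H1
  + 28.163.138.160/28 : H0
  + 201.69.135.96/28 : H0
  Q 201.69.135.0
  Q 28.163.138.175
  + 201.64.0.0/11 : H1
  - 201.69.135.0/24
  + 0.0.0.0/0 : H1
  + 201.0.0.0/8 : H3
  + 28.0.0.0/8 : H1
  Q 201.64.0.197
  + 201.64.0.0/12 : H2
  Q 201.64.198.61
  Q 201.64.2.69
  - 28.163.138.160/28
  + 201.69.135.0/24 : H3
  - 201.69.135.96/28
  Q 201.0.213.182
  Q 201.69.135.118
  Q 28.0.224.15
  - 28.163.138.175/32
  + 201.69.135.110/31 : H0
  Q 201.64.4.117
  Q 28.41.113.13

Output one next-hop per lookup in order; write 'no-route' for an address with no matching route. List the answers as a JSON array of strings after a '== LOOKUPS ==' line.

Trace:
  add 0.0.0.0/0 -> H0 at depth 0
  del 0.0.0.0/0 (clear depth 0)
  add 28.163.138.175/32 -> H3 at depth 32
  del 28.163.138.175/32 (clear depth 32)
  add 201.69.135.0/24 -> H0 at depth 24
  add 28.163.138.175/32 -> H1 at depth 32
  add 28.163.138.160/28 -> H0 at depth 28
  add 201.69.135.96/28 -> H0 at depth 28
  Q 201.69.135.0: descend 1100100101000101100001110 ; hops seen [H0] ; pick H0
  Q 28.163.138.175: descend 00011100101000111000101010101111 ; hops seen [H0,H1] ; pick H1
  add 201.64.0.0/11 -> H1 at depth 11
  del 201.69.135.0/24 (clear depth 24)
  add 0.0.0.0/0 -> H1 at depth 0
  add 201.0.0.0/8 -> H3 at depth 8
  add 28.0.0.0/8 -> H1 at depth 8
  Q 201.64.0.197: descend 1100100101000 ; hops seen [H1,H3,H1] ; pick H1
  add 201.64.0.0/12 -> H2 at depth 12
  Q 201.64.198.61: descend 1100100101000 ; hops seen [H1,H3,H1,H2] ; pick H2
  Q 201.64.2.69: descend 1100100101000 ; hops seen [H1,H3,H1,H2] ; pick H2
  del 28.163.138.160/28 (clear depth 28)
  add 201.69.135.0/24 -> H3 at depth 24
  del 201.69.135.96/28 (clear depth 28)
  Q 201.0.213.182: descend 110010010 ; hops seen [H1,H3] ; pick H3
  Q 201.69.135.118: descend 110010010100010110000111011 ; hops seen [H1,H3,H1,H2,H3] ; pick H3
  Q 28.0.224.15: descend 00011100 ; hops seen [H1,H1] ; pick H1
  del 28.163.138.175/32 (clear depth 32)
  add 201.69.135.110/31 -> H0 at depth 31
  Q 201.64.4.117: descend 1100100101000 ; hops seen [H1,H3,H1,H2] ; pick H2
  Q 28.41.113.13: descend 00011100 ; hops seen [H1,H1] ; pick H1

== LOOKUPS ==
["H0","H1","H1","H2","H2","H3","H3","H1","H2","H1"]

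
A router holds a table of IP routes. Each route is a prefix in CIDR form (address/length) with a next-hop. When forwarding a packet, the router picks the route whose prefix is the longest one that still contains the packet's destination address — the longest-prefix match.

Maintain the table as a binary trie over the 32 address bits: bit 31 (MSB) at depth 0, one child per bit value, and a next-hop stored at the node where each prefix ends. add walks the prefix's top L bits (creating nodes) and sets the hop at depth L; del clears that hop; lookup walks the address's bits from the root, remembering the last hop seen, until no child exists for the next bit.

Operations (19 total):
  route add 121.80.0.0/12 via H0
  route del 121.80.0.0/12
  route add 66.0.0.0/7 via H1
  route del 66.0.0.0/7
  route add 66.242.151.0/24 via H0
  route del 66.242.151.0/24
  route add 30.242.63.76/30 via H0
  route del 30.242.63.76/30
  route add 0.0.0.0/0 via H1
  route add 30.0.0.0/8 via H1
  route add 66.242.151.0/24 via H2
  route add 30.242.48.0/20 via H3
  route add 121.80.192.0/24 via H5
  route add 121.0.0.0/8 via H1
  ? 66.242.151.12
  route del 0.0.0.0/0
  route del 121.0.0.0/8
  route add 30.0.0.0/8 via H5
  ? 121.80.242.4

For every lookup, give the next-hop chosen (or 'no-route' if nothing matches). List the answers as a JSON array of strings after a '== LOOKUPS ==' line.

Process each operation:
  add 121.80.0.0/12 -> H0 at depth 12
  del 121.80.0.0/12 (clear depth 12)
  add 66.0.0.0/7 -> H1 at depth 7
  del 66.0.0.0/7 (clear depth 7)
  add 66.242.151.0/24 -> H0 at depth 24
  del 66.242.151.0/24 (clear depth 24)
  add 30.242.63.76/30 -> H0 at depth 30
  del 30.242.63.76/30 (clear depth 30)
  add 0.0.0.0/0 -> H1 at depth 0
  add 30.0.0.0/8 -> H1 at depth 8
  add 66.242.151.0/24 -> H2 at depth 24
  add 30.242.48.0/20 -> H3 at depth 20
  add 121.80.192.0/24 -> H5 at depth 24
  add 121.0.0.0/8 -> H1 at depth 8
  ? 66.242.151.12  path d0:H1→d1:-→d2:-→d3:-→d4:-→d5:-→d6:-→d7:-→d8:-→d9:-→d10:-→d11:-→d12:-→d13:-→d14:-→d15:-→d16:-→d17:-→d18:-→d19:-→d20:-→d21:-→d22:-→d23:-→d24:H2  best=H2
  del 0.0.0.0/0 (clear depth 0)
  del 121.0.0.0/8 (clear depth 8)
  add 30.0.0.0/8 -> H5 at depth 8
  ? 121.80.242.4  path d0:-→d1:-→d2:-→d3:-→d4:-→d5:-→d6:-→d7:-→d8:-→d9:-→d10:-→d11:-→d12:-→d13:-→d14:-→d15:-→d16:-→d17:-→d18:-  best=no-route

== LOOKUPS ==
["H2","no-route"]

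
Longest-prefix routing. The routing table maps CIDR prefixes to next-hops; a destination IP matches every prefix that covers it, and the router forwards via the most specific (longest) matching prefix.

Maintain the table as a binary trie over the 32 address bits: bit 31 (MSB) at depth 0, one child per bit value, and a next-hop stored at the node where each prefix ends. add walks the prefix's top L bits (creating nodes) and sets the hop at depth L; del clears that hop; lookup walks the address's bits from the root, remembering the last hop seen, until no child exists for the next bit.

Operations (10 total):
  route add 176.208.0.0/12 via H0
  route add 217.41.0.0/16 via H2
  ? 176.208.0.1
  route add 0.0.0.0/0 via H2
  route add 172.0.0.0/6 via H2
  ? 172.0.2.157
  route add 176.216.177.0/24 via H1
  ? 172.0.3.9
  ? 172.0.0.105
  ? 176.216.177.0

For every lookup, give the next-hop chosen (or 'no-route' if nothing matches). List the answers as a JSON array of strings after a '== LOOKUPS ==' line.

Trace:
  add 176.208.0.0/12 -> H0 at depth 12
  add 217.41.0.0/16 -> H2 at depth 16
  lookup 176.208.0.1: bits 101100001101 walk d0:-→d1:-→d2:-→d3:-→d4:-→d5:-→d6:-→d7:-→d8:-→d9:-→d10:-→d11:-→d12:H0 -> H0
  add 0.0.0.0/0 -> H2 at depth 0
  add 172.0.0.0/6 -> H2 at depth 6
  lookup 172.0.2.157: bits 101011 walk d0:H2→d1:-→d2:-→d3:-→d4:-→d5:-→d6:H2 -> H2
  add 176.216.177.0/24 -> H1 at depth 24
  lookup 172.0.3.9: bits 101011 walk d0:H2→d1:-→d2:-→d3:-→d4:-→d5:-→d6:H2 -> H2
  lookup 172.0.0.105: bits 101011 walk d0:H2→d1:-→d2:-→d3:-→d4:-→d5:-→d6:H2 -> H2
  lookup 176.216.177.0: bits 101100001101100010110001 walk d0:H2→d1:-→d2:-→d3:-→d4:-→d5:-→d6:-→d7:-→d8:-→d9:-→d10:-→d11:-→d12:H0→d13:-→d14:-→d15:-→d16:-→d17:-→d18:-→d19:-→d20:-→d21:-→d22:-→d23:-→d24:H1 -> H1

== LOOKUPS ==
["H0","H2","H2","H2","H1"]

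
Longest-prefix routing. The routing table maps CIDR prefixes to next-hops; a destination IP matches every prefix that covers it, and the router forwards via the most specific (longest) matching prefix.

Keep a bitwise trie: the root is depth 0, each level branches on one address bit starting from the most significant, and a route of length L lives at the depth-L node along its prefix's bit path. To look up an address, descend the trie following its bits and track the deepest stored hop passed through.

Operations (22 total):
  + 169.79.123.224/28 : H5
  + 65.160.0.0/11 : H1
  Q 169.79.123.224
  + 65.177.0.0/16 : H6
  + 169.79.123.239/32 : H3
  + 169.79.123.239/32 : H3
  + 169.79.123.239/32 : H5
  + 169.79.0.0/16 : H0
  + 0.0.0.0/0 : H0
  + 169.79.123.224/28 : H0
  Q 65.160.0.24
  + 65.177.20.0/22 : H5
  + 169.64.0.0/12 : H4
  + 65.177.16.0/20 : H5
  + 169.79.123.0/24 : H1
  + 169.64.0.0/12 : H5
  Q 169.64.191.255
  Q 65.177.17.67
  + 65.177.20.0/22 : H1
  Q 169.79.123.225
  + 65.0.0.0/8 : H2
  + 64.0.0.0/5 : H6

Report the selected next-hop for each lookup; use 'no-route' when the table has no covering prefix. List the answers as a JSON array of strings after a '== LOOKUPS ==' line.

Apply in order:
  add 169.79.123.224/28 -> H5 at depth 28
  add 65.160.0.0/11 -> H1 at depth 11
  ? 169.79.123.224  path d0:-→d1:-→d2:-→d3:-→d4:-→d5:-→d6:-→d7:-→d8:-→d9:-→d10:-→d11:-→d12:-→d13:-→d14:-→d15:-→d16:-→d17:-→d18:-→d19:-→d20:-→d21:-→d22:-→d23:-→d24:-→d25:-→d26:-→d27:-→d28:H5  best=H5
  add 65.177.0.0/16 -> H6 at depth 16
  add 169.79.123.239/32 -> H3 at depth 32
  add 169.79.123.239/32 -> H3 at depth 32
  add 169.79.123.239/32 -> H5 at depth 32
  add 169.79.0.0/16 -> H0 at depth 16
  add 0.0.0.0/0 -> H0 at depth 0
  add 169.79.123.224/28 -> H0 at depth 28
  ? 65.160.0.24  path d0:H0→d1:-→d2:-→d3:-→d4:-→d5:-→d6:-→d7:-→d8:-→d9:-→d10:-→d11:H1  best=H1
  add 65.177.20.0/22 -> H5 at depth 22
  add 169.64.0.0/12 -> H4 at depth 12
  add 65.177.16.0/20 -> H5 at depth 20
  add 169.79.123.0/24 -> H1 at depth 24
  add 169.64.0.0/12 -> H5 at depth 12
  ? 169.64.191.255  path d0:H0→d1:-→d2:-→d3:-→d4:-→d5:-→d6:-→d7:-→d8:-→d9:-→d10:-→d11:-→d12:H5  best=H5
  ? 65.177.17.67  path d0:H0→d1:-→d2:-→d3:-→d4:-→d5:-→d6:-→d7:-→d8:-→d9:-→d10:-→d11:H1→d12:-→d13:-→d14:-→d15:-→d16:H6→d17:-→d18:-→d19:-→d20:H5→d21:-  best=H5
  add 65.177.20.0/22 -> H1 at depth 22
  ? 169.79.123.225  path d0:H0→d1:-→d2:-→d3:-→d4:-→d5:-→d6:-→d7:-→d8:-→d9:-→d10:-→d11:-→d12:H5→d13:-→d14:-→d15:-→d16:H0→d17:-→d18:-→d19:-→d20:-→d21:-→d22:-→d23:-→d24:H1→d25:-→d26:-→d27:-→d28:H0  best=H0
  add 65.0.0.0/8 -> H2 at depth 8
  add 64.0.0.0/5 -> H6 at depth 5

== LOOKUPS ==
["H5","H1","H5","H5","H0"]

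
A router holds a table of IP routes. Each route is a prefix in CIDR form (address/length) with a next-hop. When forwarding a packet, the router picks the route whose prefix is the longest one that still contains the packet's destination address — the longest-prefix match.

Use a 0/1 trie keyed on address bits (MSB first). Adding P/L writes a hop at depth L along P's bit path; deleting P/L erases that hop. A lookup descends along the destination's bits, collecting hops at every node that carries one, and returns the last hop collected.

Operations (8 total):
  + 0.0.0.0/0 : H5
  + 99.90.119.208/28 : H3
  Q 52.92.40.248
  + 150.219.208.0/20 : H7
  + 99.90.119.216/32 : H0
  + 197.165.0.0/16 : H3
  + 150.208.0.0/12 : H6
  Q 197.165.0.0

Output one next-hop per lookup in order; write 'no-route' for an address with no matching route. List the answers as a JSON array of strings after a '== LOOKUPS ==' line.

Process each operation:
  add 0.0.0.0/0 -> H5 at depth 0
  add 99.90.119.208/28 -> H3 at depth 28
  ? 52.92.40.248  path d0:H5→d1:-  best=H5
  add 150.219.208.0/20 -> H7 at depth 20
  add 99.90.119.216/32 -> H0 at depth 32
  add 197.165.0.0/16 -> H3 at depth 16
  add 150.208.0.0/12 -> H6 at depth 12
  ? 197.165.0.0  path d0:H5→d1:-→d2:-→d3:-→d4:-→d5:-→d6:-→d7:-→d8:-→d9:-→d10:-→d11:-→d12:-→d13:-→d14:-→d15:-→d16:H3  best=H3

== LOOKUPS ==
["H5","H3"]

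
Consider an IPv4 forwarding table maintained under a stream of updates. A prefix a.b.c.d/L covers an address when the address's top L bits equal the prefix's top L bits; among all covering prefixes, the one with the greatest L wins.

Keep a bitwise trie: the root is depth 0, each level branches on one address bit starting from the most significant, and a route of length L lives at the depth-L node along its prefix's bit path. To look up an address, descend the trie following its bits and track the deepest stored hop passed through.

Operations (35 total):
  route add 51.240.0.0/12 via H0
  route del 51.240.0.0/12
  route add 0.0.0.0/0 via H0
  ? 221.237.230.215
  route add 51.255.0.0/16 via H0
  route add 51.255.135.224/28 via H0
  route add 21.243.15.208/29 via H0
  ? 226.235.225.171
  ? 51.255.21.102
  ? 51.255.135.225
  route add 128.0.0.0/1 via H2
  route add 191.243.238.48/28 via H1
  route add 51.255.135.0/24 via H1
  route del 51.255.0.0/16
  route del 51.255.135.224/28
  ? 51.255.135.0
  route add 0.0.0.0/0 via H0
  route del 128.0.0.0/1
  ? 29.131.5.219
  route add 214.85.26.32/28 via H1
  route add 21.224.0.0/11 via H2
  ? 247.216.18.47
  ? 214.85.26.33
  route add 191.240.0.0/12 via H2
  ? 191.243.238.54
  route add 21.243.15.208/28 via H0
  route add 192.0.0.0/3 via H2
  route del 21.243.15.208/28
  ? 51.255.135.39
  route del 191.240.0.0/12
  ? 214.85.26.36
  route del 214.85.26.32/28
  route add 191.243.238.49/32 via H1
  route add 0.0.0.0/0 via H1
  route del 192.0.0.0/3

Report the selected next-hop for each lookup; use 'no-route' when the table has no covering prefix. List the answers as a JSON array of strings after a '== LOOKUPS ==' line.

Trace:
  add 51.240.0.0/12 -> H0 at depth 12
  - 51.240.0.0/12 clear@12
  add 0.0.0.0/0 -> H0 at depth 0
  lookup 221.237.230.215: bits ε walk d0:H0 -> H0
  add 51.255.0.0/16 -> H0 at depth 16
  add 51.255.135.224/28 -> H0 at depth 28
  add 21.243.15.208/29 -> H0 at depth 29
  lookup 226.235.225.171: bits ε walk d0:H0 -> H0
  lookup 51.255.21.102: bits 0011001111111111 walk d0:H0→d1:-→d2:-→d3:-→d4:-→d5:-→d6:-→d7:-→d8:-→d9:-→d10:-→d11:-→d12:-→d13:-→d14:-→d15:-→d16:H0 -> H0
  lookup 51.255.135.225: bits 0011001111111111100001111110 walk d0:H0→d1:-→d2:-→d3:-→d4:-→d5:-→d6:-→d7:-→d8:-→d9:-→d10:-→d11:-→d12:-→d13:-→d14:-→d15:-→d16:H0→d17:-→d18:-→d19:-→d20:-→d21:-→d22:-→d23:-→d24:-→d25:-→d26:-→d27:-→d28:H0 -> H0
  add 128.0.0.0/1 -> H2 at depth 1
  add 191.243.238.48/28 -> H1 at depth 28
  add 51.255.135.0/24 -> H1 at depth 24
  - 51.255.0.0/16 clear@16
  - 51.255.135.224/28 clear@28
  lookup 51.255.135.0: bits 001100111111111110000111 walk d0:H0→d1:-→d2:-→d3:-→d4:-→d5:-→d6:-→d7:-→d8:-→d9:-→d10:-→d11:-→d12:-→d13:-→d14:-→d15:-→d16:-→d17:-→d18:-→d19:-→d20:-→d21:-→d22:-→d23:-→d24:H1 -> H1
  add 0.0.0.0/0 -> H0 at depth 0
  - 128.0.0.0/1 clear@1
  lookup 29.131.5.219: bits 0001 walk d0:H0→d1:-→d2:-→d3:-→d4:- -> H0
  add 214.85.26.32/28 -> H1 at depth 28
  add 21.224.0.0/11 -> H2 at depth 11
  lookup 247.216.18.47: bits 11 walk d0:H0→d1:-→d2:- -> H0
  lookup 214.85.26.33: bits 1101011001010101000110100010 walk d0:H0→d1:-→d2:-→d3:-→d4:-→d5:-→d6:-→d7:-→d8:-→d9:-→d10:-→d11:-→d12:-→d13:-→d14:-→d15:-→d16:-→d17:-→d18:-→d19:-→d20:-→d21:-→d22:-→d23:-→d24:-→d25:-→d26:-→d27:-→d28:H1 -> H1
  add 191.240.0.0/12 -> H2 at depth 12
  lookup 191.243.238.54: bits 1011111111110011111011100011 walk d0:H0→d1:-→d2:-→d3:-→d4:-→d5:-→d6:-→d7:-→d8:-→d9:-→d10:-→d11:-→d12:H2→d13:-→d14:-→d15:-→d16:-→d17:-→d18:-→d19:-→d20:-→d21:-→d22:-→d23:-→d24:-→d25:-→d26:-→d27:-→d28:H1 -> H1
  add 21.243.15.208/28 -> H0 at depth 28
  add 192.0.0.0/3 -> H2 at depth 3
  - 21.243.15.208/28 clear@28
  lookup 51.255.135.39: bits 001100111111111110000111 walk d0:H0→d1:-→d2:-→d3:-→d4:-→d5:-→d6:-→d7:-→d8:-→d9:-→d10:-→d11:-→d12:-→d13:-→d14:-→d15:-→d16:-→d17:-→d18:-→d19:-→d20:-→d21:-→d22:-→d23:-→d24:H1 -> H1
  - 191.240.0.0/12 clear@12
  lookup 214.85.26.36: bits 1101011001010101000110100010 walk d0:H0→d1:-→d2:-→d3:H2→d4:-→d5:-→d6:-→d7:-→d8:-→d9:-→d10:-→d11:-→d12:-→d13:-→d14:-→d15:-→d16:-→d17:-→d18:-→d19:-→d20:-→d21:-→d22:-→d23:-→d24:-→d25:-→d26:-→d27:-→d28:H1 -> H1
  - 214.85.26.32/28 clear@28
  add 191.243.238.49/32 -> H1 at depth 32
  add 0.0.0.0/0 -> H1 at depth 0
  - 192.0.0.0/3 clear@3

== LOOKUPS ==
["H0","H0","H0","H0","H1","H0","H0","H1","H1","H1","H1"]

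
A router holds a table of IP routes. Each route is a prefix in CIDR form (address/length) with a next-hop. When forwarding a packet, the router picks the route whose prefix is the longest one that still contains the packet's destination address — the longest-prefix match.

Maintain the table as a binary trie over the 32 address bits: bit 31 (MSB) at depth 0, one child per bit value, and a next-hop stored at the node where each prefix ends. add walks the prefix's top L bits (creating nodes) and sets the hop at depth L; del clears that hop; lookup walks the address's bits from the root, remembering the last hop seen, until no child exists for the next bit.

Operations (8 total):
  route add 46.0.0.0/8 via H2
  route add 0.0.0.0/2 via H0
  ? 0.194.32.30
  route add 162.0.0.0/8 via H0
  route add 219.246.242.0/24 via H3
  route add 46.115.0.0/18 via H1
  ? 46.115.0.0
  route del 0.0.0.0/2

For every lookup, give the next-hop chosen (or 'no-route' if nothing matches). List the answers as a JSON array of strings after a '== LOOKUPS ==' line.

Apply in order:
  add 46.0.0.0/8 -> H2 at depth 8
  add 0.0.0.0/2 -> H0 at depth 2
  lookup 0.194.32.30: bits 00 walk d0:-→d1:-→d2:H0 -> H0
  add 162.0.0.0/8 -> H0 at depth 8
  add 219.246.242.0/24 -> H3 at depth 24
  add 46.115.0.0/18 -> H1 at depth 18
  lookup 46.115.0.0: bits 001011100111001100 walk d0:-→d1:-→d2:H0→d3:-→d4:-→d5:-→d6:-→d7:-→d8:H2→d9:-→d10:-→d11:-→d12:-→d13:-→d14:-→d15:-→d16:-→d17:-→d18:H1 -> H1
  - 0.0.0.0/2 clear@2

== LOOKUPS ==
["H0","H1"]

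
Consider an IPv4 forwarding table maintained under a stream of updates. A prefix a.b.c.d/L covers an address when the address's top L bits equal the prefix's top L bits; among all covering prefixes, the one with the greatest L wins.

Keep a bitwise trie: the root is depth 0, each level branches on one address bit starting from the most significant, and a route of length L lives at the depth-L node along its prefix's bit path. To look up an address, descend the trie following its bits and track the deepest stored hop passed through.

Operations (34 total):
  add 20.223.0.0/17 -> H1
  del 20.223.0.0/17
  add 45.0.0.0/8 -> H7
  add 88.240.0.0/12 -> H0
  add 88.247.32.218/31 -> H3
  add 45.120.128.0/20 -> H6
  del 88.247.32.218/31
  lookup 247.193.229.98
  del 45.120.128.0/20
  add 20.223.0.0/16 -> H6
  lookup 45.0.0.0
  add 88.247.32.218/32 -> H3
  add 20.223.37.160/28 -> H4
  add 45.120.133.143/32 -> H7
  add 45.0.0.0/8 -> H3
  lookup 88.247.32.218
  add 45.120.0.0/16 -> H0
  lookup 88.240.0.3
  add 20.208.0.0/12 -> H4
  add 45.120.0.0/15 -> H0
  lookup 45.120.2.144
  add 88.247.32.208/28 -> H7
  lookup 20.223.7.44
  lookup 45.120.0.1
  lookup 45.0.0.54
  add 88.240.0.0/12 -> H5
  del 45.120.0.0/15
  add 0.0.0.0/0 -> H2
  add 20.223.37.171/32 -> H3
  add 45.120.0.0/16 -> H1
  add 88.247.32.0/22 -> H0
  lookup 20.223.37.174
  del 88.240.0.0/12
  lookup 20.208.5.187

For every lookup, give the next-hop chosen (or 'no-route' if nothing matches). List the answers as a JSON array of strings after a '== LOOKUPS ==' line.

Apply in order:
  + 20.223.0.0/17 (H1) depth=17
  del 20.223.0.0/17 (clear depth 17)
  + 45.0.0.0/8 (H7) depth=8
  + 88.240.0.0/12 (H0) depth=12
  + 88.247.32.218/31 (H3) depth=31
  + 45.120.128.0/20 (H6) depth=20
  del 88.247.32.218/31 (clear depth 31)
  lookup 247.193.229.98: bits ε walk d0:- -> no-route
  del 45.120.128.0/20 (clear depth 20)
  + 20.223.0.0/16 (H6) depth=16
  lookup 45.0.0.0: bits 001011010 walk d0:-→d1:-→d2:-→d3:-→d4:-→d5:-→d6:-→d7:-→d8:H7→d9:- -> H7
  + 88.247.32.218/32 (H3) depth=32
  + 20.223.37.160/28 (H4) depth=28
  + 45.120.133.143/32 (H7) depth=32
  + 45.0.0.0/8 (H3) depth=8
  lookup 88.247.32.218: bits 01011000111101110010000011011010 walk d0:-→d1:-→d2:-→d3:-→d4:-→d5:-→d6:-→d7:-→d8:-→d9:-→d10:-→d11:-→d12:H0→d13:-→d14:-→d15:-→d16:-→d17:-→d18:-→d19:-→d20:-→d21:-→d22:-→d23:-→d24:-→d25:-→d26:-→d27:-→d28:-→d29:-→d30:-→d31:-→d32:H3 -> H3
  + 45.120.0.0/16 (H0) depth=16
  lookup 88.240.0.3: bits 0101100011110 walk d0:-→d1:-→d2:-→d3:-→d4:-→d5:-→d6:-→d7:-→d8:-→d9:-→d10:-→d11:-→d12:H0→d13:- -> H0
  + 20.208.0.0/12 (H4) depth=12
  + 45.120.0.0/15 (H0) depth=15
  lookup 45.120.2.144: bits 0010110101111000 walk d0:-→d1:-→d2:-→d3:-→d4:-→d5:-→d6:-→d7:-→d8:H3→d9:-→d10:-→d11:-→d12:-→d13:-→d14:-→d15:H0→d16:H0 -> H0
  + 88.247.32.208/28 (H7) depth=28
  lookup 20.223.7.44: bits 000101001101111100 walk d0:-→d1:-→d2:-→d3:-→d4:-→d5:-→d6:-→d7:-→d8:-→d9:-→d10:-→d11:-→d12:H4→d13:-→d14:-→d15:-→d16:H6→d17:-→d18:- -> H6
  lookup 45.120.0.1: bits 0010110101111000 walk d0:-→d1:-→d2:-→d3:-→d4:-→d5:-→d6:-→d7:-→d8:H3→d9:-→d10:-→d11:-→d12:-→d13:-→d14:-→d15:H0→d16:H0 -> H0
  lookup 45.0.0.54: bits 001011010 walk d0:-→d1:-→d2:-→d3:-→d4:-→d5:-→d6:-→d7:-→d8:H3→d9:- -> H3
  + 88.240.0.0/12 (H5) depth=12
  del 45.120.0.0/15 (clear depth 15)
  + 0.0.0.0/0 (H2) depth=0
  + 20.223.37.171/32 (H3) depth=32
  + 45.120.0.0/16 (H1) depth=16
  + 88.247.32.0/22 (H0) depth=22
  lookup 20.223.37.174: bits 00010100110111110010010110101 walk d0:H2→d1:-→d2:-→d3:-→d4:-→d5:-→d6:-→d7:-→d8:-→d9:-→d10:-→d11:-→d12:H4→d13:-→d14:-→d15:-→d16:H6→d17:-→d18:-→d19:-→d20:-→d21:-→d22:-→d23:-→d24:-→d25:-→d26:-→d27:-→d28:H4→d29:- -> H4
  del 88.240.0.0/12 (clear depth 12)
  lookup 20.208.5.187: bits 000101001101 walk d0:H2→d1:-→d2:-→d3:-→d4:-→d5:-→d6:-→d7:-→d8:-→d9:-→d10:-→d11:-→d12:H4 -> H4

== LOOKUPS ==
["no-route","H7","H3","H0","H0","H6","H0","H3","H4","H4"]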